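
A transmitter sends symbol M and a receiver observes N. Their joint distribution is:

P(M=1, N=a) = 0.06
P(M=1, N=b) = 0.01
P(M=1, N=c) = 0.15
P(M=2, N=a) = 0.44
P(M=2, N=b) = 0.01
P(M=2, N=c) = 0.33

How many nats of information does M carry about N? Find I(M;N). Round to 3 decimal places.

Marginals: p(M) = (0.2200, 0.7800), p(N) = (0.5000, 0.0200, 0.4800).
I(M;N) = H(M) + H(N) − H(M,N).
H(M) = 0.5269, H(N) = 0.7771, H(M,N) = 1.2726.
I(M;N) = 0.5269 + 0.7771 − 1.2726 = 0.031 nats.

0.031 nats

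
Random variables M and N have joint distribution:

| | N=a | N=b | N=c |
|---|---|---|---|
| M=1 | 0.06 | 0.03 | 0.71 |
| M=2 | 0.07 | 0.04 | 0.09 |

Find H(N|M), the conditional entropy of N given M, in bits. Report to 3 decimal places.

Chain rule: H(N|M) = H(M,N) − H(M).
Marginals: p(M) = (0.8000, 0.2000), p(N) = (0.1300, 0.0700, 0.8000).
H(M,N) = 1.5131 bits; H(M) = 0.7219 bits.
H(N|M) = 1.5131 − 0.7219 = 0.791 bits.

0.791 bits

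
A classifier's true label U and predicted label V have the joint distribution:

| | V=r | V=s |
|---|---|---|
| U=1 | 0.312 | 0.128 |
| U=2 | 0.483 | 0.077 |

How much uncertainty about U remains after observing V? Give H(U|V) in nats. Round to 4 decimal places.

0.6682 nats

Chain rule: H(U|V) = H(U,V) − H(V).
Marginals: p(U) = (0.4400, 0.5600), p(V) = (0.7950, 0.2050).
H(U,V) = 1.1755 nats; H(V) = 0.5073 nats.
H(U|V) = 1.1755 − 0.5073 = 0.6682 nats.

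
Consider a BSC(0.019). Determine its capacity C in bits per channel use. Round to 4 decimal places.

Binary symmetric channel: C = 1 − h₂(ε) where h₂ is the binary entropy function.
h₂(0.019) = −0.019·log₂0.019 − 0.981·log₂0.981 = 0.1358.
C = 1 − 0.1358 = 0.8642 bits per channel use.

0.8642 bits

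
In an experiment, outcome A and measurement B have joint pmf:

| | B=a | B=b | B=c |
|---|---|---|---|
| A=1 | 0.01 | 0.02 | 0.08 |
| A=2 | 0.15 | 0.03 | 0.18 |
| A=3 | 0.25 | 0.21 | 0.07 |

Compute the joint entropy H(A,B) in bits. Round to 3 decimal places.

H(A,B) = −Σ p(x,y)·log₂ p(x,y) over all 9 cells.
  cell (1,a): −0.01·log₂0.01 = 0.0664
  cell (1,b): −0.02·log₂0.02 = 0.1129
  cell (1,c): −0.08·log₂0.08 = 0.2915
  cell (2,a): −0.15·log₂0.15 = 0.4105
  cell (2,b): −0.03·log₂0.03 = 0.1518
  cell (2,c): −0.18·log₂0.18 = 0.4453
  cell (3,a): −0.25·log₂0.25 = 0.5000
  cell (3,b): −0.21·log₂0.21 = 0.4728
  cell (3,c): −0.07·log₂0.07 = 0.2686
Sum = 2.720 bits.

2.720 bits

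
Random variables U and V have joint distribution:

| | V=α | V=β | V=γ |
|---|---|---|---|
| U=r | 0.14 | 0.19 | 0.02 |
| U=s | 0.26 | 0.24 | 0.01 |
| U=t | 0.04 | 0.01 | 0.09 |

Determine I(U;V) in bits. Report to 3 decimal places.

Marginals: p(U) = (0.3500, 0.5100, 0.1400), p(V) = (0.4400, 0.4400, 0.1200).
I(U;V) = Σ p(x,y)·log₂[p(x,y)/(p(x)p(y))].
  (r,α): 0.14·log₂(0.9091) = -0.0193
  (r,β): 0.19·log₂(1.2338) = 0.0576
  (r,γ): 0.02·log₂(0.4762) = -0.0214
  (s,α): 0.26·log₂(1.1586) = 0.0552
  (s,β): 0.24·log₂(1.0695) = 0.0233
  (s,γ): 0.01·log₂(0.1634) = -0.0261
  (t,α): 0.04·log₂(0.6494) = -0.0249
  (t,β): 0.01·log₂(0.1623) = -0.0262
  (t,γ): 0.09·log₂(5.3571) = 0.2179
Sum = 0.236 bits.

0.236 bits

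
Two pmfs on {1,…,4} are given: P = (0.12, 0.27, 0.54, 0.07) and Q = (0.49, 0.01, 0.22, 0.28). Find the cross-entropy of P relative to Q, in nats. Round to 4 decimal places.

H(P,Q) = −Σ p·ln q.
  −0.12·ln(0.49) = 0.08560
  −0.27·ln(0.01) = 1.24340
  −0.54·ln(0.22) = 0.81763
  −0.07·ln(0.28) = 0.08911
H(P,Q) = 2.2357 nats.

2.2357 nats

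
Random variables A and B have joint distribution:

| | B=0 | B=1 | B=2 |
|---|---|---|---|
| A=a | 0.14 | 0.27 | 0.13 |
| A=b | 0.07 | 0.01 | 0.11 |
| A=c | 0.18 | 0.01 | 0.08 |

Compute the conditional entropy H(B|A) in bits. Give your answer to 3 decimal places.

1.333 bits

Marginals: p(A) = (0.5400, 0.1900, 0.2700), p(B) = (0.3900, 0.2900, 0.3200).
H(B|A) = Σ p(A) · H(B|A=·).
  A=a: p=0.5400, H(B|A=a) = 1.4995
  A=b: p=0.1900, H(B|A=b) = 1.2108
  A=c: p=0.2700, H(B|A=c) = 1.0860
Weighted sum = 1.333 bits.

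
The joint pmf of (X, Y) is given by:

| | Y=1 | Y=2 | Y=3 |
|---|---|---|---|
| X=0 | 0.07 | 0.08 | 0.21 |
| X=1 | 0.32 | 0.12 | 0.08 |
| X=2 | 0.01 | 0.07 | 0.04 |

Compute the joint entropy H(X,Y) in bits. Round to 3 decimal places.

H(X,Y) = −Σ p(x,y)·log₂ p(x,y) over all 9 cells.
  cell (0,1): −0.07·log₂0.07 = 0.2686
  cell (0,2): −0.08·log₂0.08 = 0.2915
  cell (0,3): −0.21·log₂0.21 = 0.4728
  cell (1,1): −0.32·log₂0.32 = 0.5260
  cell (1,2): −0.12·log₂0.12 = 0.3671
  cell (1,3): −0.08·log₂0.08 = 0.2915
  cell (2,1): −0.01·log₂0.01 = 0.0664
  cell (2,2): −0.07·log₂0.07 = 0.2686
  cell (2,3): −0.04·log₂0.04 = 0.1858
Sum = 2.738 bits.

2.738 bits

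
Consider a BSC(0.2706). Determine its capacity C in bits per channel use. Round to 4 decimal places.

0.1577 bits

Binary symmetric channel: C = 1 − h₂(ε) where h₂ is the binary entropy function.
h₂(0.2706) = −0.2706·log₂0.2706 − 0.7294·log₂0.7294 = 0.8423.
C = 1 − 0.8423 = 0.1577 bits per channel use.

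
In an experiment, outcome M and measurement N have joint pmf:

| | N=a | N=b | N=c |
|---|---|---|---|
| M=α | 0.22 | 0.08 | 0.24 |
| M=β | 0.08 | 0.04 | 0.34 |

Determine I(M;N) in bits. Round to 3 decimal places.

0.067 bits

Marginals: p(M) = (0.5400, 0.4600), p(N) = (0.3000, 0.1200, 0.5800).
I(M;N) = H(M) + H(N) − H(M,N).
H(M) = 0.9954, H(N) = 1.3440, H(M,N) = 2.2727.
I(M;N) = 0.9954 + 1.3440 − 2.2727 = 0.067 bits.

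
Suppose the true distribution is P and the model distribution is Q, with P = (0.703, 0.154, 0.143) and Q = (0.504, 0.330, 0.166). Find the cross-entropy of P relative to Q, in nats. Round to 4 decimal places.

H(P,Q) = −Σ p·ln q.
  −0.703·ln(0.504) = 0.48168
  −0.154·ln(0.330) = 0.17073
  −0.143·ln(0.166) = 0.25679
H(P,Q) = 0.9092 nats.

0.9092 nats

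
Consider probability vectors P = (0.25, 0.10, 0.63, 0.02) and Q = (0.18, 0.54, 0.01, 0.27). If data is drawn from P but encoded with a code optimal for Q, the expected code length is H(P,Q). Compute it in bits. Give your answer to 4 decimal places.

4.9308 bits

H(P,Q) = −Σ p·log₂ q.
  −0.25·log₂(0.18) = 0.61848
  −0.10·log₂(0.54) = 0.08890
  −0.63·log₂(0.01) = 4.18563
  −0.02·log₂(0.27) = 0.03778
H(P,Q) = 4.9308 bits.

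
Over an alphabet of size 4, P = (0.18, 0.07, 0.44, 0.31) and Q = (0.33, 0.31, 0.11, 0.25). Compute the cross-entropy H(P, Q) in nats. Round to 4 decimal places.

H(P,Q) = −Σ p·ln q.
  −0.18·ln(0.33) = 0.19956
  −0.07·ln(0.31) = 0.08198
  −0.44·ln(0.11) = 0.97120
  −0.31·ln(0.25) = 0.42975
H(P,Q) = 1.6825 nats.

1.6825 nats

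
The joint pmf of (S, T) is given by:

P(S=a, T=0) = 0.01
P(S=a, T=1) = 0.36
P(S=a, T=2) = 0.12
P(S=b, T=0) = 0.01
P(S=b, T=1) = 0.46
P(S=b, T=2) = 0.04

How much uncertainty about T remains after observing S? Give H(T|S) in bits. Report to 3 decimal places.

Chain rule: H(T|S) = H(S,T) − H(S).
Marginals: p(S) = (0.4900, 0.5100), p(T) = (0.0200, 0.8200, 0.1600).
H(S,T) = 1.7316 bits; H(S) = 0.9997 bits.
H(T|S) = 1.7316 − 0.9997 = 0.732 bits.

0.732 bits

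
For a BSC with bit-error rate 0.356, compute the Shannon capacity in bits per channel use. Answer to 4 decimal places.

0.0607 bits

Binary symmetric channel: C = 1 − h₂(ε) where h₂ is the binary entropy function.
h₂(0.356) = −0.356·log₂0.356 − 0.644·log₂0.644 = 0.9393.
C = 1 − 0.9393 = 0.0607 bits per channel use.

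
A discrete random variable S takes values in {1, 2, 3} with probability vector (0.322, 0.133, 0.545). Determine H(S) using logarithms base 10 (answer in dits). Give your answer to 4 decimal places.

H(S) = −Σ p·log₁₀ p.
  −(0.322)·log₁₀(0.322) = 0.15847
  −(0.133)·log₁₀(0.133) = 0.11653
  −(0.545)·log₁₀(0.545) = 0.14366
Sum: 0.15847 + 0.11653 + 0.14366 = 0.4187 dits.

0.4187 dits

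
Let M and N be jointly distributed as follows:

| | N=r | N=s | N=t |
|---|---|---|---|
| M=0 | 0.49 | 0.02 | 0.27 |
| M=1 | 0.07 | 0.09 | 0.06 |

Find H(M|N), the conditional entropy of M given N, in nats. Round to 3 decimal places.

Chain rule: H(M|N) = H(M,N) − H(N).
Marginals: p(M) = (0.7800, 0.2200), p(N) = (0.5600, 0.1100, 0.3300).
H(M,N) = 1.3530 nats; H(N) = 0.9334 nats.
H(M|N) = 1.3530 − 0.9334 = 0.420 nats.

0.420 nats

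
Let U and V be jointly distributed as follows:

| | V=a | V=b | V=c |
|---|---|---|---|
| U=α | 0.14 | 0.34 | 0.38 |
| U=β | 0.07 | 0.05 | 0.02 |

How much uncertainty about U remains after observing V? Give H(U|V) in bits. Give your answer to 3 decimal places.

0.523 bits

Chain rule: H(U|V) = H(U,V) − H(V).
Marginals: p(U) = (0.8600, 0.1400), p(V) = (0.2100, 0.3900, 0.4000).
H(U,V) = 2.0543 bits; H(V) = 1.5314 bits.
H(U|V) = 2.0543 − 1.5314 = 0.523 bits.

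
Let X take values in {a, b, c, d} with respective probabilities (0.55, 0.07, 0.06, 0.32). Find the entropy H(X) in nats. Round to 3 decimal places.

H(X) = −Σ p·ln p.
  −(0.55)·ln(0.55) = 0.3288
  −(0.07)·ln(0.07) = 0.1861
  −(0.06)·ln(0.06) = 0.1688
  −(0.32)·ln(0.32) = 0.3646
Sum: 0.3288 + 0.1861 + 0.1688 + 0.3646 = 1.048 nats.

1.048 nats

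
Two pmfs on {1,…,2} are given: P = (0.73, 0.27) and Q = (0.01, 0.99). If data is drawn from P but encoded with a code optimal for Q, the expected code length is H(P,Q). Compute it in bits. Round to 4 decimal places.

4.8539 bits

H(P,Q) = −Σ p·log₂ q.
  −0.73·log₂(0.01) = 4.85002
  −0.27·log₂(0.99) = 0.00391
H(P,Q) = 4.8539 bits.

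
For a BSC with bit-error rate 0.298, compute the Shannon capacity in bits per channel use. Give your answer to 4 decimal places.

0.1212 bits

Binary symmetric channel: C = 1 − h₂(ε) where h₂ is the binary entropy function.
h₂(0.298) = −0.298·log₂0.298 − 0.702·log₂0.702 = 0.8788.
C = 1 − 0.8788 = 0.1212 bits per channel use.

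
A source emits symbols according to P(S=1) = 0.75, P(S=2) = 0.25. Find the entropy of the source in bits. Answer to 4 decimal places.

H(S) = −Σ p·log₂ p.
  −(0.75)·log₂(0.75) = 0.31128
  −(0.25)·log₂(0.25) = 0.50000
Sum: 0.31128 + 0.50000 = 0.8113 bits.

0.8113 bits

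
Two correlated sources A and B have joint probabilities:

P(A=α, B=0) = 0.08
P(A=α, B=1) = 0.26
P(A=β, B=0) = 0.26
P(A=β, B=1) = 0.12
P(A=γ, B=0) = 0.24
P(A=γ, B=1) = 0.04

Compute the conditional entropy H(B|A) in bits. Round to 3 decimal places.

0.775 bits

Marginals: p(A) = (0.3400, 0.3800, 0.2800), p(B) = (0.5800, 0.4200).
H(B|A) = Σ p(A) · H(B|A=·).
  A=α: p=0.3400, H(B|A=α) = 0.7871
  A=β: p=0.3800, H(B|A=β) = 0.8997
  A=γ: p=0.2800, H(B|A=γ) = 0.5917
Weighted sum = 0.775 bits.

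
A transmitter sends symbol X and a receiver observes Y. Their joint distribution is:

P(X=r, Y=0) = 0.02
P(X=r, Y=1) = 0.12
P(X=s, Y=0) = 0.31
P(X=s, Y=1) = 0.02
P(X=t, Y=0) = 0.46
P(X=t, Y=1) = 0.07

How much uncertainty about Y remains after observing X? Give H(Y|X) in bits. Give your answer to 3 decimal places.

Marginals: p(X) = (0.1400, 0.3300, 0.5300), p(Y) = (0.7900, 0.2100).
H(Y|X) = Σ p(X) · H(Y|X=·).
  X=r: p=0.1400, H(Y|X=r) = 0.5917
  X=s: p=0.3300, H(Y|X=s) = 0.3298
  X=t: p=0.5300, H(Y|X=t) = 0.5631
Weighted sum = 0.490 bits.

0.490 bits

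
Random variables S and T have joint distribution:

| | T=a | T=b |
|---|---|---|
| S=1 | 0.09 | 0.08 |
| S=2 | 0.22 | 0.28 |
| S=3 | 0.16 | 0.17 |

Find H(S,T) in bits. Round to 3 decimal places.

2.457 bits

H(S,T) = −Σ p(x,y)·log₂ p(x,y) over all 6 cells.
  cell (1,a): −0.09·log₂0.09 = 0.3127
  cell (1,b): −0.08·log₂0.08 = 0.2915
  cell (2,a): −0.22·log₂0.22 = 0.4806
  cell (2,b): −0.28·log₂0.28 = 0.5142
  cell (3,a): −0.16·log₂0.16 = 0.4230
  cell (3,b): −0.17·log₂0.17 = 0.4346
Sum = 2.457 bits.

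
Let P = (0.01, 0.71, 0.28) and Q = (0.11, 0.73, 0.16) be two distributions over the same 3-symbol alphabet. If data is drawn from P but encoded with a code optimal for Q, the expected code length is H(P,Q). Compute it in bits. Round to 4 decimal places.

1.0945 bits

H(P,Q) = −Σ p·log₂ q.
  −0.01·log₂(0.11) = 0.03184
  −0.71·log₂(0.73) = 0.32236
  −0.28·log₂(0.16) = 0.74028
H(P,Q) = 1.0945 bits.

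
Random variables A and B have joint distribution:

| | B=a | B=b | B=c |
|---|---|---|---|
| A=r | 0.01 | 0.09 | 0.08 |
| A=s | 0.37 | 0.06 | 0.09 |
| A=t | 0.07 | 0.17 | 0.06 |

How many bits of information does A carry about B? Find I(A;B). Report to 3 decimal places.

Marginals: p(A) = (0.1800, 0.5200, 0.3000), p(B) = (0.4500, 0.3200, 0.2300).
I(A;B) = H(A) + H(B) − H(A,B).
H(A) = 1.4570, H(B) = 1.5321, H(A,B) = 2.7042.
I(A;B) = 1.4570 + 1.5321 − 2.7042 = 0.285 bits.

0.285 bits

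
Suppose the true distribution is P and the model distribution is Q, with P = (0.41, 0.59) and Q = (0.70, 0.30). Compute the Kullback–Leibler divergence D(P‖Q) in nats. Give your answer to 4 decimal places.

0.1797 nats

D(P‖Q) = Σ p·ln(p/q).
  0.41·ln(0.41/0.70) = -0.21932
  0.59·ln(0.59/0.30) = 0.39904
D(P‖Q) = 0.1797 nats.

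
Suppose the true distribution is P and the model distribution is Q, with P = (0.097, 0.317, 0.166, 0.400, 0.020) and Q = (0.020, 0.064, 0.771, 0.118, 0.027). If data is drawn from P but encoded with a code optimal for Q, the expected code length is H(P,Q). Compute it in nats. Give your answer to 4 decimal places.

2.2211 nats

H(P,Q) = −Σ p·ln q.
  −0.097·ln(0.020) = 0.37947
  −0.317·ln(0.064) = 0.87139
  −0.166·ln(0.771) = 0.04317
  −0.400·ln(0.118) = 0.85483
  −0.020·ln(0.027) = 0.07224
H(P,Q) = 2.2211 nats.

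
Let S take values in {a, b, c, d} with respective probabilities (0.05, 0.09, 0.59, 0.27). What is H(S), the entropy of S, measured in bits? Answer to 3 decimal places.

1.488 bits

H(S) = −Σ p·log₂ p.
  −(0.05)·log₂(0.05) = 0.2161
  −(0.09)·log₂(0.09) = 0.3127
  −(0.59)·log₂(0.59) = 0.4491
  −(0.27)·log₂(0.27) = 0.5100
Sum: 0.2161 + 0.3127 + 0.4491 + 0.5100 = 1.488 bits.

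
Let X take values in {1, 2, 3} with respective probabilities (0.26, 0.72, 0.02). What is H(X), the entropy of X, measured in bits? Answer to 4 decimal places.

H(X) = −Σ p·log₂ p.
  −(0.26)·log₂(0.26) = 0.50529
  −(0.72)·log₂(0.72) = 0.34123
  −(0.02)·log₂(0.02) = 0.11288
Sum: 0.50529 + 0.34123 + 0.11288 = 0.9594 bits.

0.9594 bits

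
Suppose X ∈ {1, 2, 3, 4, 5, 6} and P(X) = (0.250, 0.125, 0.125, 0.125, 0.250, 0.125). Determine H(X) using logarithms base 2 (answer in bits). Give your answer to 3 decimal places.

2.500 bits

H(X) = −Σ p·log₂ p.
  −(0.250)·log₂(0.250) = 0.5000
  −(0.125)·log₂(0.125) = 0.3750
  −(0.125)·log₂(0.125) = 0.3750
  −(0.125)·log₂(0.125) = 0.3750
  −(0.250)·log₂(0.250) = 0.5000
  −(0.125)·log₂(0.125) = 0.3750
Sum: 0.5000 + 0.3750 + 0.3750 + 0.3750 + 0.5000 + 0.3750 = 2.500 bits.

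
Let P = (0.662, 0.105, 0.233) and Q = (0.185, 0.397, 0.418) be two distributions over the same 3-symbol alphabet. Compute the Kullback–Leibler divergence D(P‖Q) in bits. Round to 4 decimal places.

D(P‖Q) = Σ p·log₂(p/q).
  0.662·log₂(0.662/0.185) = 1.21762
  0.105·log₂(0.105/0.397) = -0.20147
  0.233·log₂(0.233/0.418) = -0.19646
D(P‖Q) = 0.8197 bits.

0.8197 bits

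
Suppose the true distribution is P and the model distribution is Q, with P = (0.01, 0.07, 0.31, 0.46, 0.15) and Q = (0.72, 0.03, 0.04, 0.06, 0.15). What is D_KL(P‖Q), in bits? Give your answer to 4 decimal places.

2.2914 bits

D(P‖Q) = Σ p·log₂(p/q).
  0.01·log₂(0.01/0.72) = -0.06170
  0.07·log₂(0.07/0.03) = 0.08557
  0.31·log₂(0.31/0.04) = 0.91580
  0.46·log₂(0.46/0.06) = 1.35176
  0.15·log₂(0.15/0.15) = 0.00000
D(P‖Q) = 2.2914 bits.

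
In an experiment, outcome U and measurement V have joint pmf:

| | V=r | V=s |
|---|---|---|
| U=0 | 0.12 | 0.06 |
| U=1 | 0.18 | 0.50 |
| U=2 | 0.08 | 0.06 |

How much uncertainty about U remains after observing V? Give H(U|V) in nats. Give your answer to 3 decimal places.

Marginals: p(U) = (0.1800, 0.6800, 0.1400), p(V) = (0.3800, 0.6200).
H(U|V) = Σ p(V) · H(U|V=·).
  V=r: p=0.3800, H(U|V=r) = 1.0460
  V=s: p=0.6200, H(U|V=s) = 0.6255
Weighted sum = 0.785 nats.

0.785 nats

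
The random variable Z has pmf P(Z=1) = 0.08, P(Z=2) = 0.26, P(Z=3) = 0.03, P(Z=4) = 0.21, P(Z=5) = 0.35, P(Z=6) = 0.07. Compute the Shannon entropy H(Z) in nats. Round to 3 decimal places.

H(Z) = −Σ p·ln p.
  −(0.08)·ln(0.08) = 0.2021
  −(0.26)·ln(0.26) = 0.3502
  −(0.03)·ln(0.03) = 0.1052
  −(0.21)·ln(0.21) = 0.3277
  −(0.35)·ln(0.35) = 0.3674
  −(0.07)·ln(0.07) = 0.1861
Sum: 0.2021 + 0.3502 + 0.1052 + 0.3277 + 0.3674 + 0.1861 = 1.539 nats.

1.539 nats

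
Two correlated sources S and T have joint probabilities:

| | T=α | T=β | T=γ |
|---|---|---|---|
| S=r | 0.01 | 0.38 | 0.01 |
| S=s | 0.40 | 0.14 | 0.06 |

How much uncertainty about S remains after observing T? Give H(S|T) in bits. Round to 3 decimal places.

0.546 bits

Marginals: p(S) = (0.4000, 0.6000), p(T) = (0.4100, 0.5200, 0.0700).
H(S|T) = Σ p(T) · H(S|T=·).
  T=α: p=0.4100, H(S|T=α) = 0.1654
  T=β: p=0.5200, H(S|T=β) = 0.8404
  T=γ: p=0.0700, H(S|T=γ) = 0.5917
Weighted sum = 0.546 bits.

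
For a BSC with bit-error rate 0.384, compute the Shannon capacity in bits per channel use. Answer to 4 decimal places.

Binary symmetric channel: C = 1 − h₂(ε) where h₂ is the binary entropy function.
h₂(0.384) = −0.384·log₂0.384 − 0.616·log₂0.616 = 0.9608.
C = 1 − 0.9608 = 0.0392 bits per channel use.

0.0392 bits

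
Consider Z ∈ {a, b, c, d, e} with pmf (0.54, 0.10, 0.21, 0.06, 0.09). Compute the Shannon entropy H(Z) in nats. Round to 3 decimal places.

1.276 nats

H(Z) = −Σ p·ln p.
  −(0.54)·ln(0.54) = 0.3327
  −(0.10)·ln(0.10) = 0.2303
  −(0.21)·ln(0.21) = 0.3277
  −(0.06)·ln(0.06) = 0.1688
  −(0.09)·ln(0.09) = 0.2167
Sum: 0.3327 + 0.2303 + 0.3277 + 0.1688 + 0.2167 = 1.276 nats.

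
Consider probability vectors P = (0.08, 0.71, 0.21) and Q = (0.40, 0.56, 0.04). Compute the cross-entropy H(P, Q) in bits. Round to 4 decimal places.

H(P,Q) = −Σ p·log₂ q.
  −0.08·log₂(0.40) = 0.10575
  −0.71·log₂(0.56) = 0.59392
  −0.21·log₂(0.04) = 0.97521
H(P,Q) = 1.6749 bits.

1.6749 bits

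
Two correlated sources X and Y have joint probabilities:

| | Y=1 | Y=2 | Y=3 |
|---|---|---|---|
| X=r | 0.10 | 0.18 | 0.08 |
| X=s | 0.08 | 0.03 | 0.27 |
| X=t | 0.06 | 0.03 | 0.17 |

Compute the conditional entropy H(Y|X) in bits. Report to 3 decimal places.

Chain rule: H(Y|X) = H(X,Y) − H(X).
Marginals: p(X) = (0.3600, 0.3800, 0.2600), p(Y) = (0.2400, 0.2400, 0.5200).
H(X,Y) = 2.8522 bits; H(X) = 1.5664 bits.
H(Y|X) = 2.8522 − 1.5664 = 1.286 bits.

1.286 bits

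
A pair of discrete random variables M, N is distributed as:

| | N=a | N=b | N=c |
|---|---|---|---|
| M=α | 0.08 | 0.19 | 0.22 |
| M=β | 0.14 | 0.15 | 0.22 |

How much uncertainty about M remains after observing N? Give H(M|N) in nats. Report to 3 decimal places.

Chain rule: H(M|N) = H(M,N) − H(N).
Marginals: p(M) = (0.4900, 0.5100), p(N) = (0.2200, 0.3400, 0.4400).
H(M,N) = 1.7436 nats; H(N) = 1.0611 nats.
H(M|N) = 1.7436 − 1.0611 = 0.683 nats.

0.683 nats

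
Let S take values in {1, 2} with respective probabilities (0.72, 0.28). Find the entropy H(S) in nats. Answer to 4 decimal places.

H(S) = −Σ p·ln p.
  −(0.72)·ln(0.72) = 0.23652
  −(0.28)·ln(0.28) = 0.35643
Sum: 0.23652 + 0.35643 = 0.5930 nats.

0.5930 nats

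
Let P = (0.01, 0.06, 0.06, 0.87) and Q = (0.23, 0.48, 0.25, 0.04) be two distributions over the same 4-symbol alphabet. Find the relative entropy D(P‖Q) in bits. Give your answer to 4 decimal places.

3.5166 bits

D(P‖Q) = Σ p·log₂(p/q).
  0.01·log₂(0.01/0.23) = -0.04524
  0.06·log₂(0.06/0.48) = -0.18000
  0.06·log₂(0.06/0.25) = -0.12353
  0.87·log₂(0.87/0.04) = 3.86536
D(P‖Q) = 3.5166 bits.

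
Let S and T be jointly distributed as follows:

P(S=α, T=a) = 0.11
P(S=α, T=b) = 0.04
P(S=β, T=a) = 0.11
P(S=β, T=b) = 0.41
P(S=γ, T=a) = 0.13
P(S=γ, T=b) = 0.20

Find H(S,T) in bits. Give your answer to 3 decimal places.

H(S,T) = −Σ p(x,y)·log₂ p(x,y) over all 6 cells.
  cell (α,a): −0.11·log₂0.11 = 0.3503
  cell (α,b): −0.04·log₂0.04 = 0.1858
  cell (β,a): −0.11·log₂0.11 = 0.3503
  cell (β,b): −0.41·log₂0.41 = 0.5274
  cell (γ,a): −0.13·log₂0.13 = 0.3826
  cell (γ,b): −0.20·log₂0.20 = 0.4644
Sum = 2.261 bits.

2.261 bits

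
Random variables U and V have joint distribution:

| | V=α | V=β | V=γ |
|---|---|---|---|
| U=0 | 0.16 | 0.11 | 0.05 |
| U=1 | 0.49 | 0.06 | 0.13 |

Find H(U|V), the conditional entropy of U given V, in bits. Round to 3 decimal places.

Chain rule: H(U|V) = H(U,V) − H(V).
Marginals: p(U) = (0.3200, 0.6800), p(V) = (0.6500, 0.1700, 0.1800).
H(U,V) = 2.1199 bits; H(V) = 1.2839 bits.
H(U|V) = 2.1199 − 1.2839 = 0.836 bits.

0.836 bits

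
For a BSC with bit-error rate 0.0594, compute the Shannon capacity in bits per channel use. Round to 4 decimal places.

0.6749 bits

Binary symmetric channel: C = 1 − h₂(ε) where h₂ is the binary entropy function.
h₂(0.0594) = −0.0594·log₂0.0594 − 0.9406·log₂0.9406 = 0.3251.
C = 1 − 0.3251 = 0.6749 bits per channel use.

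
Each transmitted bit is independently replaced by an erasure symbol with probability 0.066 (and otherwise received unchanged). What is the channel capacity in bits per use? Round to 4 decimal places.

0.9340 bits

Binary erasure channel: capacity C = 1 − ε.
C = 1 − 0.066 = 0.9340 bits per channel use.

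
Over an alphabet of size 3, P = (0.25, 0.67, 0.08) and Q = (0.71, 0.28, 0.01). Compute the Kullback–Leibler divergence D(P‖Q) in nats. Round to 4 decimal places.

D(P‖Q) = Σ p·ln(p/q).
  0.25·ln(0.25/0.71) = -0.26095
  0.67·ln(0.67/0.28) = 0.58457
  0.08·ln(0.08/0.01) = 0.16636
D(P‖Q) = 0.4900 nats.

0.4900 nats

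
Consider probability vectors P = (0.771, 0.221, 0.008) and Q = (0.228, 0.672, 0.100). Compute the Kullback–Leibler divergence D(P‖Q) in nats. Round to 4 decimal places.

D(P‖Q) = Σ p·ln(p/q).
  0.771·ln(0.771/0.228) = 0.93934
  0.221·ln(0.221/0.672) = -0.24577
  0.008·ln(0.008/0.100) = -0.02021
D(P‖Q) = 0.6734 nats.

0.6734 nats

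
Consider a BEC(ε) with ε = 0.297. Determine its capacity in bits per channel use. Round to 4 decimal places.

Binary erasure channel: capacity C = 1 − ε.
C = 1 − 0.297 = 0.7030 bits per channel use.

0.7030 bits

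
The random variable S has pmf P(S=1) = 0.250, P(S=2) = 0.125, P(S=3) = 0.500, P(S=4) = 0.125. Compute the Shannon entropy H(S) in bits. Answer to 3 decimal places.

1.750 bits

H(S) = −Σ p·log₂ p.
  −(0.250)·log₂(0.250) = 0.5000
  −(0.125)·log₂(0.125) = 0.3750
  −(0.500)·log₂(0.500) = 0.5000
  −(0.125)·log₂(0.125) = 0.3750
Sum: 0.5000 + 0.3750 + 0.5000 + 0.3750 = 1.750 bits.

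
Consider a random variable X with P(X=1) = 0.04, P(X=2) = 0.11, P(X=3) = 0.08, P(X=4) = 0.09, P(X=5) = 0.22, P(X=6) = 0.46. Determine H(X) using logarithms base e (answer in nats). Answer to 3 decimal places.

1.481 nats

H(X) = −Σ p·ln p.
  −(0.04)·ln(0.04) = 0.1288
  −(0.11)·ln(0.11) = 0.2428
  −(0.08)·ln(0.08) = 0.2021
  −(0.09)·ln(0.09) = 0.2167
  −(0.22)·ln(0.22) = 0.3331
  −(0.46)·ln(0.46) = 0.3572
Sum: 0.1288 + 0.2428 + 0.2021 + 0.2167 + 0.3331 + 0.3572 = 1.481 nats.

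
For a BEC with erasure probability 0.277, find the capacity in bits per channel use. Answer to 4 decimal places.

0.7230 bits

Binary erasure channel: capacity C = 1 − ε.
C = 1 − 0.277 = 0.7230 bits per channel use.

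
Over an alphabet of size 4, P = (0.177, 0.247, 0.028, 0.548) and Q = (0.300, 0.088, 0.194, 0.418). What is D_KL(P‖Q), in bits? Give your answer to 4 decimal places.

D(P‖Q) = Σ p·log₂(p/q).
  0.177·log₂(0.177/0.300) = -0.13473
  0.247·log₂(0.247/0.088) = 0.36777
  0.028·log₂(0.028/0.194) = -0.07819
  0.548·log₂(0.548/0.418) = 0.21409
D(P‖Q) = 0.3689 bits.

0.3689 bits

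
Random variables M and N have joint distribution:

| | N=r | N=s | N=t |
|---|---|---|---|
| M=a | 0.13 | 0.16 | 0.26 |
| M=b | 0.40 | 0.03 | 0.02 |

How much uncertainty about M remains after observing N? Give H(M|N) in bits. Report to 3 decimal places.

Chain rule: H(M|N) = H(M,N) − H(N).
Marginals: p(M) = (0.5500, 0.4500), p(N) = (0.5300, 0.1900, 0.2800).
H(M,N) = 2.1044 bits; H(N) = 1.4549 bits.
H(M|N) = 2.1044 − 1.4549 = 0.649 bits.

0.649 bits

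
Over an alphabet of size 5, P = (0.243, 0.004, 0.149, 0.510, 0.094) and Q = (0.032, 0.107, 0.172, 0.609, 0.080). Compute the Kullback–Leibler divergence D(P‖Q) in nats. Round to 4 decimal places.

0.3828 nats

D(P‖Q) = Σ p·ln(p/q).
  0.243·ln(0.243/0.032) = 0.49264
  0.004·ln(0.004/0.107) = -0.01315
  0.149·ln(0.149/0.172) = -0.02139
  0.510·ln(0.510/0.609) = -0.09048
  0.094·ln(0.094/0.080) = 0.01516
D(P‖Q) = 0.3828 nats.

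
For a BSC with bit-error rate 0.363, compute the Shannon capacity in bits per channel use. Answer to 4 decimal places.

Binary symmetric channel: C = 1 − h₂(ε) where h₂ is the binary entropy function.
h₂(0.363) = −0.363·log₂0.363 − 0.637·log₂0.637 = 0.9451.
C = 1 − 0.9451 = 0.0549 bits per channel use.

0.0549 bits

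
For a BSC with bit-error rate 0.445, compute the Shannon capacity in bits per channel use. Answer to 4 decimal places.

Binary symmetric channel: C = 1 − h₂(ε) where h₂ is the binary entropy function.
h₂(0.445) = −0.445·log₂0.445 − 0.555·log₂0.555 = 0.9913.
C = 1 − 0.9913 = 0.0087 bits per channel use.

0.0087 bits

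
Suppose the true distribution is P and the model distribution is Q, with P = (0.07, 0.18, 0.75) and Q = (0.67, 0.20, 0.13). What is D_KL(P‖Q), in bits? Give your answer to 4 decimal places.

1.6408 bits

D(P‖Q) = Σ p·log₂(p/q).
  0.07·log₂(0.07/0.67) = -0.22811
  0.18·log₂(0.18/0.20) = -0.02736
  0.75·log₂(0.75/0.13) = 1.89628
D(P‖Q) = 1.6408 bits.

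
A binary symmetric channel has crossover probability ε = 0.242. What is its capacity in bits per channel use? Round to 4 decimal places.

0.2016 bits

Binary symmetric channel: C = 1 − h₂(ε) where h₂ is the binary entropy function.
h₂(0.242) = −0.242·log₂0.242 − 0.758·log₂0.758 = 0.7984.
C = 1 − 0.7984 = 0.2016 bits per channel use.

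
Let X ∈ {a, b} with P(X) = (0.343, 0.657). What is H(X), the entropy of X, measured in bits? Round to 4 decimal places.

H(X) = −Σ p·log₂ p.
  −(0.343)·log₂(0.343) = 0.52950
  −(0.657)·log₂(0.657) = 0.39816
Sum: 0.52950 + 0.39816 = 0.9277 bits.

0.9277 bits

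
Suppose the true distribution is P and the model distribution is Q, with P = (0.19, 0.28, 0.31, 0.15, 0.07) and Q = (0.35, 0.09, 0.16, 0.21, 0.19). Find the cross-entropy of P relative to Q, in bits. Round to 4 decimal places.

H(P,Q) = −Σ p·log₂ q.
  −0.19·log₂(0.35) = 0.28777
  −0.28·log₂(0.09) = 0.97270
  −0.31·log₂(0.16) = 0.81960
  −0.15·log₂(0.21) = 0.33773
  −0.07·log₂(0.19) = 0.16772
H(P,Q) = 2.5855 bits.

2.5855 bits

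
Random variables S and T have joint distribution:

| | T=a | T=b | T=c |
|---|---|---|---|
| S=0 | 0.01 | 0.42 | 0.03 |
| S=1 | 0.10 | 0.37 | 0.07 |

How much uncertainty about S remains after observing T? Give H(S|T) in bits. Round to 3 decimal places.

Marginals: p(S) = (0.4600, 0.5400), p(T) = (0.1100, 0.7900, 0.1000).
H(S|T) = Σ p(T) · H(S|T=·).
  T=a: p=0.1100, H(S|T=a) = 0.4395
  T=b: p=0.7900, H(S|T=b) = 0.9971
  T=c: p=0.1000, H(S|T=c) = 0.8813
Weighted sum = 0.924 bits.

0.924 bits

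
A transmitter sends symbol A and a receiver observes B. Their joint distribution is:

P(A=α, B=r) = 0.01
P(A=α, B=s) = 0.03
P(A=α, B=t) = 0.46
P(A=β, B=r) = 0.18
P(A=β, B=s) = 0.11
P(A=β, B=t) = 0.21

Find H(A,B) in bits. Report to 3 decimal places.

H(A,B) = −Σ p(x,y)·log₂ p(x,y) over all 6 cells.
  cell (α,r): −0.01·log₂0.01 = 0.0664
  cell (α,s): −0.03·log₂0.03 = 0.1518
  cell (α,t): −0.46·log₂0.46 = 0.5153
  cell (β,r): −0.18·log₂0.18 = 0.4453
  cell (β,s): −0.11·log₂0.11 = 0.3503
  cell (β,t): −0.21·log₂0.21 = 0.4728
Sum = 2.002 bits.

2.002 bits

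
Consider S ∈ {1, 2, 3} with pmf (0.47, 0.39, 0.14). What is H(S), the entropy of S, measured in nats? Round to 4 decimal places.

0.9973 nats

H(S) = −Σ p·ln p.
  −(0.47)·ln(0.47) = 0.35486
  −(0.39)·ln(0.39) = 0.36723
  −(0.14)·ln(0.14) = 0.27526
Sum: 0.35486 + 0.36723 + 0.27526 = 0.9973 nats.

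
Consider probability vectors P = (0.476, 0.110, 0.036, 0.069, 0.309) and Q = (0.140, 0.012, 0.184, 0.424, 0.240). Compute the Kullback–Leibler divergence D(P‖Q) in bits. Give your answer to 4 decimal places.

D(P‖Q) = Σ p·log₂(p/q).
  0.476·log₂(0.476/0.140) = 0.84039
  0.110·log₂(0.110/0.012) = 0.35160
  0.036·log₂(0.036/0.184) = -0.08473
  0.069·log₂(0.069/0.424) = -0.18074
  0.309·log₂(0.309/0.240) = 0.11265
D(P‖Q) = 1.0392 bits.

1.0392 bits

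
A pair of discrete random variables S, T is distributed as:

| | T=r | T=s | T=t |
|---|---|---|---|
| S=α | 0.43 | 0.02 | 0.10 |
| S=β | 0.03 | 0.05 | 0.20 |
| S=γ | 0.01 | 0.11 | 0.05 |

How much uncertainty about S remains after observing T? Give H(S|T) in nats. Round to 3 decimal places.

0.656 nats

Chain rule: H(S|T) = H(S,T) − H(T).
Marginals: p(S) = (0.5500, 0.2800, 0.1700), p(T) = (0.4700, 0.1800, 0.3500).
H(S,T) = 1.6869 nats; H(T) = 1.0310 nats.
H(S|T) = 1.6869 − 1.0310 = 0.656 nats.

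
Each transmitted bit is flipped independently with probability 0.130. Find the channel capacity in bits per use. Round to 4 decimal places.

Binary symmetric channel: C = 1 − h₂(ε) where h₂ is the binary entropy function.
h₂(0.130) = −0.130·log₂0.130 − 0.870·log₂0.870 = 0.5574.
C = 1 − 0.5574 = 0.4426 bits per channel use.

0.4426 bits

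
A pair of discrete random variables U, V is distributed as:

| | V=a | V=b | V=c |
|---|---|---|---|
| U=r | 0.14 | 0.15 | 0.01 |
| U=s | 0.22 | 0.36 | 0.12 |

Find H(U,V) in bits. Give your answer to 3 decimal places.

H(U,V) = −Σ p(x,y)·log₂ p(x,y) over all 6 cells.
  cell (r,a): −0.14·log₂0.14 = 0.3971
  cell (r,b): −0.15·log₂0.15 = 0.4105
  cell (r,c): −0.01·log₂0.01 = 0.0664
  cell (s,a): −0.22·log₂0.22 = 0.4806
  cell (s,b): −0.36·log₂0.36 = 0.5306
  cell (s,c): −0.12·log₂0.12 = 0.3671
Sum = 2.252 bits.

2.252 bits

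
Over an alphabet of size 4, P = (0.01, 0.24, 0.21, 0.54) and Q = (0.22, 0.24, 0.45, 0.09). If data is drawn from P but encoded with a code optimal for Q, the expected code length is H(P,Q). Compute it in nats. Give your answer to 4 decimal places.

1.8256 nats

H(P,Q) = −Σ p·ln q.
  −0.01·ln(0.22) = 0.01514
  −0.24·ln(0.24) = 0.34251
  −0.21·ln(0.45) = 0.16769
  −0.54·ln(0.09) = 1.30029
H(P,Q) = 1.8256 nats.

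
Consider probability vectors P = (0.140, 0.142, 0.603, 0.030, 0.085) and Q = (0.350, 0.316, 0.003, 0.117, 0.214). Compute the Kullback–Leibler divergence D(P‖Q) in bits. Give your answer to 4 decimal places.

4.0925 bits

D(P‖Q) = Σ p·log₂(p/q).
  0.140·log₂(0.140/0.350) = -0.18507
  0.142·log₂(0.142/0.316) = -0.16387
  0.603·log₂(0.603/0.003) = 4.61358
  0.030·log₂(0.030/0.117) = -0.05890
  0.085·log₂(0.085/0.214) = -0.11323
D(P‖Q) = 4.0925 bits.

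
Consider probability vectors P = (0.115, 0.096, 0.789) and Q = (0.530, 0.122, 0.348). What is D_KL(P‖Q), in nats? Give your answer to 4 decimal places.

0.4471 nats

D(P‖Q) = Σ p·ln(p/q).
  0.115·ln(0.115/0.530) = -0.17571
  0.096·ln(0.096/0.122) = -0.02301
  0.789·ln(0.789/0.348) = 0.64585
D(P‖Q) = 0.4471 nats.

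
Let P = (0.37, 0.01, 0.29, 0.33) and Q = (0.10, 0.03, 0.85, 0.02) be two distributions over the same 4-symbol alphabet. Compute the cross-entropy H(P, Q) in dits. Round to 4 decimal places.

0.9664 dits

H(P,Q) = −Σ p·log₁₀ q.
  −0.37·log₁₀(0.10) = 0.37000
  −0.01·log₁₀(0.03) = 0.01523
  −0.29·log₁₀(0.85) = 0.02047
  −0.33·log₁₀(0.02) = 0.56066
H(P,Q) = 0.9664 dits.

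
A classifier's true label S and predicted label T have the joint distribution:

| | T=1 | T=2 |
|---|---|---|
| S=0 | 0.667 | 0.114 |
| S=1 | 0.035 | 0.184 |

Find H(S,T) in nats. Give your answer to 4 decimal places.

0.9465 nats

H(S,T) = −Σ p(x,y)·ln p(x,y) over all 4 cells.
  cell (0,1): −0.667·ln0.667 = 0.27011
  cell (0,2): −0.114·ln0.114 = 0.24756
  cell (1,1): −0.035·ln0.035 = 0.11733
  cell (1,2): −0.184·ln0.184 = 0.31148
Sum = 0.9465 nats.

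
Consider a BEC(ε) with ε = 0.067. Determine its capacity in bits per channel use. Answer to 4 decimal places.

0.9330 bits

Binary erasure channel: capacity C = 1 − ε.
C = 1 − 0.067 = 0.9330 bits per channel use.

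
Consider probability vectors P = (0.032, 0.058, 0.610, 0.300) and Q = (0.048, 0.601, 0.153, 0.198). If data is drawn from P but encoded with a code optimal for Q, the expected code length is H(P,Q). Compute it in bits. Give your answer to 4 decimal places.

2.5358 bits

H(P,Q) = −Σ p·log₂ q.
  −0.032·log₂(0.048) = 0.14019
  −0.058·log₂(0.601) = 0.04260
  −0.610·log₂(0.153) = 1.65212
  −0.300·log₂(0.198) = 0.70093
H(P,Q) = 2.5358 bits.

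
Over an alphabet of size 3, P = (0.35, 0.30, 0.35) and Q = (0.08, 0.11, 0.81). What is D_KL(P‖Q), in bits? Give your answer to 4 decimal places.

D(P‖Q) = Σ p·log₂(p/q).
  0.35·log₂(0.35/0.08) = 0.74525
  0.30·log₂(0.30/0.11) = 0.43424
  0.35·log₂(0.35/0.81) = -0.42370
D(P‖Q) = 0.7558 bits.

0.7558 bits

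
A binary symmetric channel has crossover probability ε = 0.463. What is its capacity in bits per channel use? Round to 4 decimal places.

Binary symmetric channel: C = 1 − h₂(ε) where h₂ is the binary entropy function.
h₂(0.463) = −0.463·log₂0.463 − 0.537·log₂0.537 = 0.9960.
C = 1 − 0.9960 = 0.0040 bits per channel use.

0.0040 bits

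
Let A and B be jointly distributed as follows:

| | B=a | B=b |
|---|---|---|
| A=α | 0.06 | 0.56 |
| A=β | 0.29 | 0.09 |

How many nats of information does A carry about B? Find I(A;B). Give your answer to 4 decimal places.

Marginals: p(A) = (0.6200, 0.3800), p(B) = (0.3500, 0.6500).
I(A;B) = Σ p(x,y)·ln[p(x,y)/(p(x)p(y))].
  (α,a): 0.06·ln(0.2765) = -0.07713
  (α,b): 0.56·ln(1.3896) = 0.18424
  (β,a): 0.29·ln(2.1805) = 0.22606
  (β,b): 0.09·ln(0.3644) = -0.09086
Sum = 0.2423 nats.

0.2423 nats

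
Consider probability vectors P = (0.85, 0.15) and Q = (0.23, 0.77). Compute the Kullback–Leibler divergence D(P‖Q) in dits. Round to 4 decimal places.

0.3760 dits

D(P‖Q) = Σ p·log₁₀(p/q).
  0.85·log₁₀(0.85/0.23) = 0.48254
  0.15·log₁₀(0.15/0.77) = -0.10656
D(P‖Q) = 0.3760 dits.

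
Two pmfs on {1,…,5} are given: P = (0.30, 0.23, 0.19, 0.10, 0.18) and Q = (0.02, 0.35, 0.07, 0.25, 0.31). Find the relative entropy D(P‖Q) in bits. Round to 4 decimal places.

D(P‖Q) = Σ p·log₂(p/q).
  0.30·log₂(0.30/0.02) = 1.17207
  0.23·log₂(0.23/0.35) = -0.13932
  0.19·log₂(0.19/0.07) = 0.27371
  0.10·log₂(0.10/0.25) = -0.13219
  0.18·log₂(0.18/0.31) = -0.14117
D(P‖Q) = 1.0331 bits.

1.0331 bits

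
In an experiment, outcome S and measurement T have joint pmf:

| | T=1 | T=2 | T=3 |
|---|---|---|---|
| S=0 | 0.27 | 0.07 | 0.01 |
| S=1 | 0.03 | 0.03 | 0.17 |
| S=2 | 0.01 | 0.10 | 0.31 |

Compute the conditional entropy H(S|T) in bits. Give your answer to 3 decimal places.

Chain rule: H(S|T) = H(S,T) − H(T).
Marginals: p(S) = (0.3500, 0.2300, 0.4200), p(T) = (0.3100, 0.2000, 0.4900).
H(S,T) = 2.5056 bits; H(T) = 1.4925 bits.
H(S|T) = 2.5056 − 1.4925 = 1.013 bits.

1.013 bits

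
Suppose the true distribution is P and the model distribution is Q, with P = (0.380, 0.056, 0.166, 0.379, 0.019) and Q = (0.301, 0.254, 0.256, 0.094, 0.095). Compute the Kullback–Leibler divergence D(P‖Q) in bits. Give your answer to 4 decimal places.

D(P‖Q) = Σ p·log₂(p/q).
  0.380·log₂(0.380/0.301) = 0.12777
  0.056·log₂(0.056/0.254) = -0.12215
  0.166·log₂(0.166/0.256) = -0.10374
  0.379·log₂(0.379/0.094) = 0.76235
  0.019·log₂(0.019/0.095) = -0.04412
D(P‖Q) = 0.6201 bits.

0.6201 bits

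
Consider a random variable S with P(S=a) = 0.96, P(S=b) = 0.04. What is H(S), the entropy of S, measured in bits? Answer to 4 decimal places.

0.2423 bits

H(S) = −Σ p·log₂ p.
  −(0.96)·log₂(0.96) = 0.05654
  −(0.04)·log₂(0.04) = 0.18575
Sum: 0.05654 + 0.18575 = 0.2423 bits.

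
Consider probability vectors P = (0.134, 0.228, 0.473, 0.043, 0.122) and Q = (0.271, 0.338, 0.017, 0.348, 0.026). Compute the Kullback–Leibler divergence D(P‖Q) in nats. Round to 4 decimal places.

1.4877 nats

D(P‖Q) = Σ p·ln(p/q).
  0.134·ln(0.134/0.271) = -0.09437
  0.228·ln(0.228/0.338) = -0.08976
  0.473·ln(0.473/0.017) = 1.57314
  0.043·ln(0.043/0.348) = -0.08991
  0.122·ln(0.122/0.026) = 0.18860
D(P‖Q) = 1.4877 nats.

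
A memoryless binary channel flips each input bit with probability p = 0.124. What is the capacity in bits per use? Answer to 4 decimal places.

0.4592 bits

Binary symmetric channel: C = 1 − h₂(ε) where h₂ is the binary entropy function.
h₂(0.124) = −0.124·log₂0.124 − 0.876·log₂0.876 = 0.5408.
C = 1 − 0.5408 = 0.4592 bits per channel use.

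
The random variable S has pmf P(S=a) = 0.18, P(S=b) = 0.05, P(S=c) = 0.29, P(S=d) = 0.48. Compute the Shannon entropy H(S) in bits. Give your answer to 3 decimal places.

1.688 bits

H(S) = −Σ p·log₂ p.
  −(0.18)·log₂(0.18) = 0.4453
  −(0.05)·log₂(0.05) = 0.2161
  −(0.29)·log₂(0.29) = 0.5179
  −(0.48)·log₂(0.48) = 0.5083
Sum: 0.4453 + 0.2161 + 0.5179 + 0.5083 = 1.688 bits.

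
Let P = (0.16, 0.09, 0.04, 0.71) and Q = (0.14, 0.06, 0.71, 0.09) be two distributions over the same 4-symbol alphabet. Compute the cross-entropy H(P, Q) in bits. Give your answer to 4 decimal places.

3.3054 bits

H(P,Q) = −Σ p·log₂ q.
  −0.16·log₂(0.14) = 0.45384
  −0.09·log₂(0.06) = 0.36530
  −0.04·log₂(0.71) = 0.01976
  −0.71·log₂(0.09) = 2.46649
H(P,Q) = 3.3054 bits.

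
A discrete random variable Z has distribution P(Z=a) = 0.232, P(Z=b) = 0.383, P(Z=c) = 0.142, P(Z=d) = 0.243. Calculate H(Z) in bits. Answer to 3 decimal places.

H(Z) = −Σ p·log₂ p.
  −(0.232)·log₂(0.232) = 0.4890
  −(0.383)·log₂(0.383) = 0.5303
  −(0.142)·log₂(0.142) = 0.3999
  −(0.243)·log₂(0.243) = 0.4960
Sum: 0.4890 + 0.5303 + 0.3999 + 0.4960 = 1.915 bits.

1.915 bits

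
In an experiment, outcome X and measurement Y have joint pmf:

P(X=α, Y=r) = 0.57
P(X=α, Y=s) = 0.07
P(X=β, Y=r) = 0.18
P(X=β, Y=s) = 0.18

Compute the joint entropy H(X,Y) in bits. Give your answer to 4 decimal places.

H(X,Y) = −Σ p(x,y)·log₂ p(x,y) over all 4 cells.
  cell (α,r): −0.57·log₂0.57 = 0.46225
  cell (α,s): −0.07·log₂0.07 = 0.26856
  cell (β,r): −0.18·log₂0.18 = 0.44531
  cell (β,s): −0.18·log₂0.18 = 0.44531
Sum = 1.6214 bits.

1.6214 bits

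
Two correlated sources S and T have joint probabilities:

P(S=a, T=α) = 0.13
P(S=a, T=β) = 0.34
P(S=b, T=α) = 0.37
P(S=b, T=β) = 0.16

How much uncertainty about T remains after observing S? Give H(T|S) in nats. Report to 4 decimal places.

0.6018 nats

Marginals: p(S) = (0.4700, 0.5300), p(T) = (0.5000, 0.5000).
H(T|S) = Σ p(S) · H(T|S=·).
  S=a: p=0.4700, H(T|S=a) = 0.5897
  S=b: p=0.5300, H(T|S=b) = 0.6125
Weighted sum = 0.6018 nats.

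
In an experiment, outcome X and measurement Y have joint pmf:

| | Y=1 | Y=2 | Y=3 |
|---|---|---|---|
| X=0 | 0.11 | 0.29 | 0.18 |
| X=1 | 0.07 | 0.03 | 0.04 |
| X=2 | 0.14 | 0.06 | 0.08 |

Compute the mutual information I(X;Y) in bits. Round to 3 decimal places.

0.093 bits

Marginals: p(X) = (0.5800, 0.1400, 0.2800), p(Y) = (0.3200, 0.3800, 0.3000).
I(X;Y) = H(X) + H(Y) − H(X,Y).
H(X) = 1.3671, H(Y) = 1.5776, H(X,Y) = 2.8517.
I(X;Y) = 1.3671 + 1.5776 − 2.8517 = 0.093 bits.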